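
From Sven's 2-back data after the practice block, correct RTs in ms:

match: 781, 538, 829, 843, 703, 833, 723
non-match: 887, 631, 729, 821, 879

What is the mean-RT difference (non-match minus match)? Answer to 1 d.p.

39.4 ms

M(match) = 5250/7 = 750.000
M(non-match) = 3947/5 = 789.400
Difference = 789.400 − 750.000 = 39.400 ms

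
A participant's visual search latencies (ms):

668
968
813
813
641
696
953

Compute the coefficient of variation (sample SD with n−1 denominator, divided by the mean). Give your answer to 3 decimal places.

0.167

n = 7, Σ = 5552, M = 793.1429
Σ(x−M)² = 105162.857; s = √(105162.857/6) = 132.3901
CV = 132.3901 / 793.1429 = 0.16692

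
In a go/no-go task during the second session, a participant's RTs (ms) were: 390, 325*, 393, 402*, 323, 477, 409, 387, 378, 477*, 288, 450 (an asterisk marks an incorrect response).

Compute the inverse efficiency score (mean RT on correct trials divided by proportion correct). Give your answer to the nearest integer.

Correct trials (n=9): 390, 393, 323, 477, 409, 387, 378, 288, 450
Mean correct RT = 3495/9 = 388.3333 ms
Proportion correct = 9/12
IES = 388.3333 / (9/12) = 517.778 ms

518 ms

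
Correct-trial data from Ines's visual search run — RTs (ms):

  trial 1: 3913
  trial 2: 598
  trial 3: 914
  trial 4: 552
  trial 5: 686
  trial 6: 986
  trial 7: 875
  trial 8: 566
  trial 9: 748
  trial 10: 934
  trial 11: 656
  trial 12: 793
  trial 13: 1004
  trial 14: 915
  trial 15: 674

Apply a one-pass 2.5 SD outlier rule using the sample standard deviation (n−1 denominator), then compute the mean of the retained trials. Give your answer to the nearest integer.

n = 15, ΣRT = 14814, M = 987.600
Σ(x−M)² = 9498301.60; s = √(9498301.60/14) = 823.681
Cutoffs: 987.600 ± 2.5·823.681 → [-1071.6, 3046.8]
Outside: 3913 → excluded.
Retained (n=14): Σ = 10901, mean = 10901/14 = 778.643

779 ms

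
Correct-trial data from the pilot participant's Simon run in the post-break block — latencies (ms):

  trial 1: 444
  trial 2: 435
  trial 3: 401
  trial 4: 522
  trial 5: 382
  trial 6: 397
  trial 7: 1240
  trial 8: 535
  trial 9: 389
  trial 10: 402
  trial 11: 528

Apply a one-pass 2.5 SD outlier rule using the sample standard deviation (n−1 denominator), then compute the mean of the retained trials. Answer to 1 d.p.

443.5 ms

n = 11, ΣRT = 5675, M = 515.909
Σ(x−M)² = 610928.91; s = √(610928.91/10) = 247.170
Cutoffs: 515.909 ± 2.5·247.170 → [-102.0, 1133.8]
Outside: 1240 → excluded.
Retained (n=10): Σ = 4435, mean = 4435/10 = 443.500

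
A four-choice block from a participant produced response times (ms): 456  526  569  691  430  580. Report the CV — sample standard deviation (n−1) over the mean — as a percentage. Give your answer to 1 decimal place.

n = 6, Σ = 3252, M = 542.0000
Σ(x−M)² = 44570.000; s = √(44570.000/5) = 94.4140
CV = 94.4140 / 542.0000 = 0.17420 = 17.420%

17.4%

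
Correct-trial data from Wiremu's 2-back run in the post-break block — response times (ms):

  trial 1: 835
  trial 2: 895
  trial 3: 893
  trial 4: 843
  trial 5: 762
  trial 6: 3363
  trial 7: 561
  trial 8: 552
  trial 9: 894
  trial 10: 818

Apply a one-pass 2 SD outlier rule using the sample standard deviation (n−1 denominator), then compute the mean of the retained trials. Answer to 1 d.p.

n = 10, ΣRT = 10416, M = 1041.600
Σ(x−M)² = 6135240.40; s = √(6135240.40/9) = 825.647
Cutoffs: 1041.600 ± 2·825.647 → [-609.7, 2692.9]
Outside: 3363 → excluded.
Retained (n=9): Σ = 7053, mean = 7053/9 = 783.667

783.7 ms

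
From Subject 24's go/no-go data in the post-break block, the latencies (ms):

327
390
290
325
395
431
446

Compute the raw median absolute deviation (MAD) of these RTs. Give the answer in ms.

56 ms

Sorted: 290, 325, 327, 390, 395, 431, 446 → median = 390
|x − 390|: 63, 0, 100, 65, 5, 41, 56
Sorted deviations: 0, 5, 41, 56, 63, 65, 100 → MAD = 56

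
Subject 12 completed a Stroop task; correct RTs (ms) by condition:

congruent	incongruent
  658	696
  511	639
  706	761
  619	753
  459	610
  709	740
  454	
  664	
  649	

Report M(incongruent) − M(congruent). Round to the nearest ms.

M(congruent) = 5429/9 = 603.222
M(incongruent) = 4199/6 = 699.833
Difference = 699.833 − 603.222 = 96.611 ms

97 ms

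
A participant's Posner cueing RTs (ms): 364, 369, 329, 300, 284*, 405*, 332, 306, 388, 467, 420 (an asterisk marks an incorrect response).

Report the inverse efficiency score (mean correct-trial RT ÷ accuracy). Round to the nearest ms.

445 ms

Correct trials (n=9): 364, 369, 329, 300, 332, 306, 388, 467, 420
Mean correct RT = 3275/9 = 363.8889 ms
Proportion correct = 9/11
IES = 363.8889 / (9/11) = 444.753 ms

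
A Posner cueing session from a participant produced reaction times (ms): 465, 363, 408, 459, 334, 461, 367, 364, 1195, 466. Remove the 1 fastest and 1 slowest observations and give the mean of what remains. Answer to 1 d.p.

419.1 ms

Sorted: 334, 363, 364, 367, 408, 459, 461, 465, 466, 1195
Drop lowest 1 (334) and highest 1 (1195)
Remaining (n=8): Σ = 3353, mean = 3353/8 = 419.125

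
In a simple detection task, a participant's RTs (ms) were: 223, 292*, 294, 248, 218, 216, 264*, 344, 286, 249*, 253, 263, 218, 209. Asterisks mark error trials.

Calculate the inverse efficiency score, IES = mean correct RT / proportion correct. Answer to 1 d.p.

Correct trials (n=11): 223, 294, 248, 218, 216, 344, 286, 253, 263, 218, 209
Mean correct RT = 2772/11 = 252.0000 ms
Proportion correct = 11/14
IES = 252.0000 / (11/14) = 320.727 ms

320.7 ms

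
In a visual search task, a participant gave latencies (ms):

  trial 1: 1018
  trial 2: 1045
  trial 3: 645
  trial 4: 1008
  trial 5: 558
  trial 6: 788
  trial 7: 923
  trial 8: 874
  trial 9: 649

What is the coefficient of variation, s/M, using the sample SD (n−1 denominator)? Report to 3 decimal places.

0.219

n = 9, Σ = 7508, M = 834.2222
Σ(x−M)² = 266411.556; s = √(266411.556/8) = 182.4868
CV = 182.4868 / 834.2222 = 0.21875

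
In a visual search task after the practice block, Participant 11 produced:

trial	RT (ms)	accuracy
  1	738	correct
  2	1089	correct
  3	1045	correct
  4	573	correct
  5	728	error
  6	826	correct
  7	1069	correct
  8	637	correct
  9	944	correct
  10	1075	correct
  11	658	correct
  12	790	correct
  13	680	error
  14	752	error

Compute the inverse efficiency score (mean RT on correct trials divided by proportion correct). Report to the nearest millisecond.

Correct trials (n=11): 738, 1089, 1045, 573, 826, 1069, 637, 944, 1075, 658, 790
Mean correct RT = 9444/11 = 858.5455 ms
Proportion correct = 11/14
IES = 858.5455 / (11/14) = 1092.694 ms

1093 ms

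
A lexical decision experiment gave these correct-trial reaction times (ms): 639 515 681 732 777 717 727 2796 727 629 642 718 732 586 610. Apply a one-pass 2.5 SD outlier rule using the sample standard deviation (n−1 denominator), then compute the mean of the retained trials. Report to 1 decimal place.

n = 15, ΣRT = 12228, M = 815.200
Σ(x−M)² = 4272006.40; s = √(4272006.40/14) = 552.398
Cutoffs: 815.200 ± 2.5·552.398 → [-565.8, 2196.2]
Outside: 2796 → excluded.
Retained (n=14): Σ = 9432, mean = 9432/14 = 673.714

673.7 ms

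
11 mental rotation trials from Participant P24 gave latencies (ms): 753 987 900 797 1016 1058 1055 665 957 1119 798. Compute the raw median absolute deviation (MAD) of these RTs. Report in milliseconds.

Sorted: 665, 753, 797, 798, 900, 957, 987, 1016, 1055, 1058, 1119 → median = 957
|x − 957|: 204, 30, 57, 160, 59, 101, 98, 292, 0, 162, 159
Sorted deviations: 0, 30, 57, 59, 98, 101, 159, 160, 162, 204, 292 → MAD = 101

101 ms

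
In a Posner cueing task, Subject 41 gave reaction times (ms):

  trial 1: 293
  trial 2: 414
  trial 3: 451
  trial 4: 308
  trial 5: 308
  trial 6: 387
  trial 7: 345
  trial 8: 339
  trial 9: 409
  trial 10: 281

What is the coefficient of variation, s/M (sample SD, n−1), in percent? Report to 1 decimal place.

n = 10, Σ = 3535, M = 353.5000
Σ(x−M)² = 30708.500; s = √(30708.500/9) = 58.4128
CV = 58.4128 / 353.5000 = 0.16524 = 16.524%

16.5%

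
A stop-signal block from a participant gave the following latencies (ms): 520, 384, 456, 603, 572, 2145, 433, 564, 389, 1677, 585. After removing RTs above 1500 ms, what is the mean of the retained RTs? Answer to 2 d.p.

500.67 ms

Excluded: 1677, 2145
Retained (n=9): Σ = 4506
Mean = 4506/9 = 500.6667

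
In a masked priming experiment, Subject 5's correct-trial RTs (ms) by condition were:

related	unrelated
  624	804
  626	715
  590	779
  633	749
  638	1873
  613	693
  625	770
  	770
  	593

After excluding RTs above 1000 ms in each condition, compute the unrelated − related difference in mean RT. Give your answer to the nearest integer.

113 ms

unrelated: exclude 1873
M(related) = 4349/7 = 621.286
M(unrelated) = 5873/8 = 734.125
Difference = 734.125 − 621.286 = 112.839 ms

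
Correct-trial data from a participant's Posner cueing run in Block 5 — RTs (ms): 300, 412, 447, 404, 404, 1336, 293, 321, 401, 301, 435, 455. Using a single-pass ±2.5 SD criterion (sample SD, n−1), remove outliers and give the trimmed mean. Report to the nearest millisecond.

379 ms

n = 12, ΣRT = 5509, M = 459.083
Σ(x−M)² = 878332.92; s = √(878332.92/11) = 282.575
Cutoffs: 459.083 ± 2.5·282.575 → [-247.4, 1165.5]
Outside: 1336 → excluded.
Retained (n=11): Σ = 4173, mean = 4173/11 = 379.364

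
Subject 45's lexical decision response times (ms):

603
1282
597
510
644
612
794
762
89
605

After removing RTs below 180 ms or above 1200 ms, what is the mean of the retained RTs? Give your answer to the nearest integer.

641 ms

Excluded: 89, 1282
Retained (n=8): Σ = 5127
Mean = 5127/8 = 640.8750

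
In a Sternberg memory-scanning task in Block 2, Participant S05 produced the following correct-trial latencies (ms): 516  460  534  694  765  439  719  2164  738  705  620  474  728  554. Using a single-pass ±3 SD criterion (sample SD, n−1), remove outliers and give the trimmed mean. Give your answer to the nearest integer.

611 ms

n = 14, ΣRT = 10110, M = 722.143
Σ(x−M)² = 2409231.71; s = √(2409231.71/13) = 430.495
Cutoffs: 722.143 ± 3·430.495 → [-569.3, 2013.6]
Outside: 2164 → excluded.
Retained (n=13): Σ = 7946, mean = 7946/13 = 611.231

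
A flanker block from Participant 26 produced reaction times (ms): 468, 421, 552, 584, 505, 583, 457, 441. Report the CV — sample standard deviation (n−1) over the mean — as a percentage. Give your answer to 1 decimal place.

n = 8, Σ = 4011, M = 501.3750
Σ(x−M)² = 29253.875; s = √(29253.875/7) = 64.6462
CV = 64.6462 / 501.3750 = 0.12894 = 12.894%

12.9%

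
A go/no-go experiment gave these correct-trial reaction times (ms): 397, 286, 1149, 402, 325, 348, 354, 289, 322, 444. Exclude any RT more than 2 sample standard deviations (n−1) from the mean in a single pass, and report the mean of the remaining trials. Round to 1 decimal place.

n = 10, ΣRT = 4316, M = 431.600
Σ(x−M)² = 594810.40; s = √(594810.40/9) = 257.080
Cutoffs: 431.600 ± 2·257.080 → [-82.6, 945.8]
Outside: 1149 → excluded.
Retained (n=9): Σ = 3167, mean = 3167/9 = 351.889

351.9 ms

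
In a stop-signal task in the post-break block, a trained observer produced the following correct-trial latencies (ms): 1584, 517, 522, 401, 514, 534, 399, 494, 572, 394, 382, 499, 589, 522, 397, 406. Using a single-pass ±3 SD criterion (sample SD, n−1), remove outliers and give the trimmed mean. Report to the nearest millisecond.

n = 16, ΣRT = 8726, M = 545.375
Σ(x−M)² = 1222471.75; s = √(1222471.75/15) = 285.479
Cutoffs: 545.375 ± 3·285.479 → [-311.1, 1401.8]
Outside: 1584 → excluded.
Retained (n=15): Σ = 7142, mean = 7142/15 = 476.133

476 ms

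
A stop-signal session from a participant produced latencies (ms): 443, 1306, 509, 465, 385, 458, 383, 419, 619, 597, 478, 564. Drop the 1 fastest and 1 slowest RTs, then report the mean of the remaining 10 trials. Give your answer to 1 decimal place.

493.7 ms

Sorted: 383, 385, 419, 443, 458, 465, 478, 509, 564, 597, 619, 1306
Drop lowest 1 (383) and highest 1 (1306)
Remaining (n=10): Σ = 4937, mean = 4937/10 = 493.700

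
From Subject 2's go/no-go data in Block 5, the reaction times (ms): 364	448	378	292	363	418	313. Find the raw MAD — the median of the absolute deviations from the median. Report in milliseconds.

51 ms

Sorted: 292, 313, 363, 364, 378, 418, 448 → median = 364
|x − 364|: 0, 84, 14, 72, 1, 54, 51
Sorted deviations: 0, 1, 14, 51, 54, 72, 84 → MAD = 51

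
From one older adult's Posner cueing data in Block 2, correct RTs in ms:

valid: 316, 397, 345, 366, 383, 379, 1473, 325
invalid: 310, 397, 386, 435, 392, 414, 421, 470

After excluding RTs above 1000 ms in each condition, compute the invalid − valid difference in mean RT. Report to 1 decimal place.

44.4 ms

valid: exclude 1473
M(valid) = 2511/7 = 358.714
M(invalid) = 3225/8 = 403.125
Difference = 403.125 − 358.714 = 44.411 ms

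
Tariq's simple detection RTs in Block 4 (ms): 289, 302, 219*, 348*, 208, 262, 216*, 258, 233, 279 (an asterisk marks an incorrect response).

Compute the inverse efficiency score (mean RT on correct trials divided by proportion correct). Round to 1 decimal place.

Correct trials (n=7): 289, 302, 208, 262, 258, 233, 279
Mean correct RT = 1831/7 = 261.5714 ms
Proportion correct = 7/10
IES = 261.5714 / (7/10) = 373.673 ms

373.7 ms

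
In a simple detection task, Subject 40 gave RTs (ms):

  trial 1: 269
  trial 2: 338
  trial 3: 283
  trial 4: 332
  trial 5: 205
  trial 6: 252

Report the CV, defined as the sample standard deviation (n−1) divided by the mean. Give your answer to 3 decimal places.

n = 6, Σ = 1679, M = 279.8333
Σ(x−M)² = 12606.833; s = √(12606.833/5) = 50.2132
CV = 50.2132 / 279.8333 = 0.17944

0.179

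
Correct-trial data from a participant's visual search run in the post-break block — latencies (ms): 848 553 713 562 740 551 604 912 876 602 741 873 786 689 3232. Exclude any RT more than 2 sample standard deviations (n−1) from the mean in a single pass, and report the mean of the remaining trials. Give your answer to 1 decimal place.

717.9 ms

n = 15, ΣRT = 13282, M = 885.467
Σ(x−M)² = 6115449.73; s = √(6115449.73/14) = 660.922
Cutoffs: 885.467 ± 2·660.922 → [-436.4, 2207.3]
Outside: 3232 → excluded.
Retained (n=14): Σ = 10050, mean = 10050/14 = 717.857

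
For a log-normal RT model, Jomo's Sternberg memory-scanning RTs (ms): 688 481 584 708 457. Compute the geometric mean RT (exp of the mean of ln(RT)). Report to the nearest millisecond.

574 ms

ln(RT): 6.5338, 6.1759, 6.3699, 6.5624, 6.1247
Mean ln(RT) = 31.7667/5 = 6.35334
Geometric mean = exp(6.35334) = 574.41 ms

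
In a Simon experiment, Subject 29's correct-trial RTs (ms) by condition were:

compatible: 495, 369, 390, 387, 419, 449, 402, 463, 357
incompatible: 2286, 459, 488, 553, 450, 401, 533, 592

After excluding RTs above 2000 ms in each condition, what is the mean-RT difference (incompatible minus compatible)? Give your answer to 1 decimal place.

82.0 ms

incompatible: exclude 2286
M(compatible) = 3731/9 = 414.556
M(incompatible) = 3476/7 = 496.571
Difference = 496.571 − 414.556 = 82.016 ms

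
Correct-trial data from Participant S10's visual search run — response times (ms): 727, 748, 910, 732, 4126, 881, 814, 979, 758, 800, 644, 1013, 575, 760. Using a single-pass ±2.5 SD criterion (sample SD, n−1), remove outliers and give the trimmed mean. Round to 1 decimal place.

n = 14, ΣRT = 14467, M = 1033.357
Σ(x−M)² = 10487147.21; s = √(10487147.21/13) = 898.167
Cutoffs: 1033.357 ± 2.5·898.167 → [-1212.1, 3278.8]
Outside: 4126 → excluded.
Retained (n=13): Σ = 10341, mean = 10341/13 = 795.462

795.5 ms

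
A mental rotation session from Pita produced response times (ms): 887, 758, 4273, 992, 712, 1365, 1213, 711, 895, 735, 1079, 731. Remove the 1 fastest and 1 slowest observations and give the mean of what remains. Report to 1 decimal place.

936.7 ms

Sorted: 711, 712, 731, 735, 758, 887, 895, 992, 1079, 1213, 1365, 4273
Drop lowest 1 (711) and highest 1 (4273)
Remaining (n=10): Σ = 9367, mean = 9367/10 = 936.700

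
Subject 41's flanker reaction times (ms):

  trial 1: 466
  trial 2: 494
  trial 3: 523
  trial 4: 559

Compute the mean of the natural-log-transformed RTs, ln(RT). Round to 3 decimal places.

ln(RT): 6.1442, 6.2025, 6.2596, 6.3261
Σ ln(RT) = 24.9325
Mean = 24.9325/4 = 6.23311

6.233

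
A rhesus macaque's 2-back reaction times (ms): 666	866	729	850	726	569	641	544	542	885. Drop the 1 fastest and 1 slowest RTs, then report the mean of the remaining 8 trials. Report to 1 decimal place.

698.9 ms

Sorted: 542, 544, 569, 641, 666, 726, 729, 850, 866, 885
Drop lowest 1 (542) and highest 1 (885)
Remaining (n=8): Σ = 5591, mean = 5591/8 = 698.875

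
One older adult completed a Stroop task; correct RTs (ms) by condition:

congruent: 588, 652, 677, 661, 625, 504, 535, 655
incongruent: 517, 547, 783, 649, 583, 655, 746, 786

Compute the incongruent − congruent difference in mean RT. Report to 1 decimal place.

M(congruent) = 4897/8 = 612.125
M(incongruent) = 5266/8 = 658.250
Difference = 658.250 − 612.125 = 46.125 ms

46.1 ms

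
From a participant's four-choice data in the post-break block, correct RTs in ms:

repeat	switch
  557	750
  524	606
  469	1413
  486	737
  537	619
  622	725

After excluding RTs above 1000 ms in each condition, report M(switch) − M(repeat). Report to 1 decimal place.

switch: exclude 1413
M(repeat) = 3195/6 = 532.500
M(switch) = 3437/5 = 687.400
Difference = 687.400 − 532.500 = 154.900 ms

154.9 ms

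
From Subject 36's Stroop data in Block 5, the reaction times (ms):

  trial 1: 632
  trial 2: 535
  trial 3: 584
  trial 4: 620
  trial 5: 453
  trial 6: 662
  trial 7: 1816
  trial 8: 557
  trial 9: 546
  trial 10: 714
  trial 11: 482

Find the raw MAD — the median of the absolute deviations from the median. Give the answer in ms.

49 ms

Sorted: 453, 482, 535, 546, 557, 584, 620, 632, 662, 714, 1816 → median = 584
|x − 584|: 48, 49, 0, 36, 131, 78, 1232, 27, 38, 130, 102
Sorted deviations: 0, 27, 36, 38, 48, 49, 78, 102, 130, 131, 1232 → MAD = 49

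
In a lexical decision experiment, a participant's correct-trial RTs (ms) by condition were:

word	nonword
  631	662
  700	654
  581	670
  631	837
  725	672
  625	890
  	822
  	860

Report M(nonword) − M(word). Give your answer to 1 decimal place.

109.5 ms

M(word) = 3893/6 = 648.833
M(nonword) = 6067/8 = 758.375
Difference = 758.375 − 648.833 = 109.542 ms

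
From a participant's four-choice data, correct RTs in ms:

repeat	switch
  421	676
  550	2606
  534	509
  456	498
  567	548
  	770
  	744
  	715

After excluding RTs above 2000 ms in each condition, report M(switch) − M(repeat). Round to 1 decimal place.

131.5 ms

switch: exclude 2606
M(repeat) = 2528/5 = 505.600
M(switch) = 4460/7 = 637.143
Difference = 637.143 − 505.600 = 131.543 ms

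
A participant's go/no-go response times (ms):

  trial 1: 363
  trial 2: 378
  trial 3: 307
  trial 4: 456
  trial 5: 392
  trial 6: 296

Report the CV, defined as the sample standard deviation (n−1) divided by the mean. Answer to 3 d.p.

n = 6, Σ = 2192, M = 365.3333
Σ(x−M)² = 17307.333; s = √(17307.333/5) = 58.8342
CV = 58.8342 / 365.3333 = 0.16104

0.161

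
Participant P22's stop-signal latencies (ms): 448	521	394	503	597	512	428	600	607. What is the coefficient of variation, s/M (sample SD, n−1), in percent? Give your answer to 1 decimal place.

n = 9, Σ = 4610, M = 512.2222
Σ(x−M)² = 49231.556; s = √(49231.556/8) = 78.4471
CV = 78.4471 / 512.2222 = 0.15315 = 15.315%

15.3%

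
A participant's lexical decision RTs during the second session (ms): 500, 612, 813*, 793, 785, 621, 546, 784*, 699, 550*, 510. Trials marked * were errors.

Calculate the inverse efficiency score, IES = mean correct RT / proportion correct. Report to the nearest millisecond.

871 ms

Correct trials (n=8): 500, 612, 793, 785, 621, 546, 699, 510
Mean correct RT = 5066/8 = 633.2500 ms
Proportion correct = 8/11
IES = 633.2500 / (8/11) = 870.719 ms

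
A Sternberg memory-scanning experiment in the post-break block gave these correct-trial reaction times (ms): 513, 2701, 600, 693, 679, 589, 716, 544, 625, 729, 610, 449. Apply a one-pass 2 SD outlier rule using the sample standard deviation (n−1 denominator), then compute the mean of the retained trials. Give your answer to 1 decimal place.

613.4 ms

n = 12, ΣRT = 9448, M = 787.333
Σ(x−M)² = 4072414.67; s = √(4072414.67/11) = 608.457
Cutoffs: 787.333 ± 2·608.457 → [-429.6, 2004.2]
Outside: 2701 → excluded.
Retained (n=11): Σ = 6747, mean = 6747/11 = 613.364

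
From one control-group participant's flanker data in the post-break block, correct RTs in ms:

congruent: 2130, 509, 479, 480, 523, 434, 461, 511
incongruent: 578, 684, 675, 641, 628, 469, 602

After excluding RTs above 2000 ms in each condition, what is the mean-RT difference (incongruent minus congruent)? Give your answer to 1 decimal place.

congruent: exclude 2130
M(congruent) = 3397/7 = 485.286
M(incongruent) = 4277/7 = 611.000
Difference = 611.000 − 485.286 = 125.714 ms

125.7 ms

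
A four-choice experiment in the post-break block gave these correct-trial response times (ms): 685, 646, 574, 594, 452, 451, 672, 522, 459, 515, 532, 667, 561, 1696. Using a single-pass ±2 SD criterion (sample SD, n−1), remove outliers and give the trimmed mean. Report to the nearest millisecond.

n = 14, ΣRT = 9026, M = 644.714
Σ(x−M)² = 1276390.86; s = √(1276390.86/13) = 313.343
Cutoffs: 644.714 ± 2·313.343 → [18.0, 1271.4]
Outside: 1696 → excluded.
Retained (n=13): Σ = 7330, mean = 7330/13 = 563.846

564 ms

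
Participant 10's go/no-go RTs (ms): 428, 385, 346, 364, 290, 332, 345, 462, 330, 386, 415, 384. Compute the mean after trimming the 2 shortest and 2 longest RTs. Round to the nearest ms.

Sorted: 290, 330, 332, 345, 346, 364, 384, 385, 386, 415, 428, 462
Drop lowest 2 (290, 330) and highest 2 (428, 462)
Remaining (n=8): Σ = 2957, mean = 2957/8 = 369.625

370 ms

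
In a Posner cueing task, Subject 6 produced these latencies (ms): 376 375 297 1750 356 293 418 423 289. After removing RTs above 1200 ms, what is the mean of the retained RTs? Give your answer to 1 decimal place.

353.4 ms

Excluded: 1750
Retained (n=8): Σ = 2827
Mean = 2827/8 = 353.3750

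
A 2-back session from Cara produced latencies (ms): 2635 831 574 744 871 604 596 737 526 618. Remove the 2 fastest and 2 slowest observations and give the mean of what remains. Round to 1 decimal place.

Sorted: 526, 574, 596, 604, 618, 737, 744, 831, 871, 2635
Drop lowest 2 (526, 574) and highest 2 (871, 2635)
Remaining (n=6): Σ = 4130, mean = 4130/6 = 688.333

688.3 ms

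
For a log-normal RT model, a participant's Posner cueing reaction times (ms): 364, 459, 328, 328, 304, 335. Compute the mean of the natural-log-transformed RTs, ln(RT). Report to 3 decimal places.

5.857

ln(RT): 5.8972, 6.1291, 5.7930, 5.7930, 5.7170, 5.8141
Σ ln(RT) = 35.1434
Mean = 35.1434/6 = 5.85723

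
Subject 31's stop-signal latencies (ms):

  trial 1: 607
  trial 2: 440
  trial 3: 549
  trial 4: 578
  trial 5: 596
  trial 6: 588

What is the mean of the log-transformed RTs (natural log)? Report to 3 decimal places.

6.322

ln(RT): 6.4085, 6.0868, 6.3081, 6.3596, 6.3902, 6.3767
Σ ln(RT) = 37.9299
Mean = 37.9299/6 = 6.32166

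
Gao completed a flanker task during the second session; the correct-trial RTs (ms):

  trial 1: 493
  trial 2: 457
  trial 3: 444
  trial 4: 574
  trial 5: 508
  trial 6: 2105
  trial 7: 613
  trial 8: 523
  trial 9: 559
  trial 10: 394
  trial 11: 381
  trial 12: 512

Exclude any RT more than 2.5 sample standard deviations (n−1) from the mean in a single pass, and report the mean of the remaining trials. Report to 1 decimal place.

496.2 ms

n = 12, ΣRT = 7563, M = 630.250
Σ(x−M)² = 2425338.25; s = √(2425338.25/11) = 469.559
Cutoffs: 630.250 ± 2.5·469.559 → [-543.6, 1804.1]
Outside: 2105 → excluded.
Retained (n=11): Σ = 5458, mean = 5458/11 = 496.182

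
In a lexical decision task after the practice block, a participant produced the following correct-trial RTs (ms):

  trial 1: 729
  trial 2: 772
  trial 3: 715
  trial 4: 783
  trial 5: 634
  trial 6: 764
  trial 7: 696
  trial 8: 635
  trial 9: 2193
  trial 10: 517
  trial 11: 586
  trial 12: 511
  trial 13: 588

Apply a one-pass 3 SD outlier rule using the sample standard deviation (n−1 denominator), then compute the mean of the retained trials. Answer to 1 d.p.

n = 13, ΣRT = 10123, M = 778.692
Σ(x−M)² = 2269128.77; s = √(2269128.77/12) = 434.849
Cutoffs: 778.692 ± 3·434.849 → [-525.9, 2083.2]
Outside: 2193 → excluded.
Retained (n=12): Σ = 7930, mean = 7930/12 = 660.833

660.8 ms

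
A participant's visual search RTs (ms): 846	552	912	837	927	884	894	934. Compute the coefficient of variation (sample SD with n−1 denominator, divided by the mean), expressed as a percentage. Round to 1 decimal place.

14.7%

n = 8, Σ = 6786, M = 848.2500
Σ(x−M)² = 108885.500; s = √(108885.500/7) = 124.7200
CV = 124.7200 / 848.2500 = 0.14703 = 14.703%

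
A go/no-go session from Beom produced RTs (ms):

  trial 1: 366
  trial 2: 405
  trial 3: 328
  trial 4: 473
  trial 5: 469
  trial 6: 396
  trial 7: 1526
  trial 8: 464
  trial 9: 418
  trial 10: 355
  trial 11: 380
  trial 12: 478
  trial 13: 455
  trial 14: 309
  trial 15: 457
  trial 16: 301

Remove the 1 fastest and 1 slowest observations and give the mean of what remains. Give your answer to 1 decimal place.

410.9 ms

Sorted: 301, 309, 328, 355, 366, 380, 396, 405, 418, 455, 457, 464, 469, 473, 478, 1526
Drop lowest 1 (301) and highest 1 (1526)
Remaining (n=14): Σ = 5753, mean = 5753/14 = 410.929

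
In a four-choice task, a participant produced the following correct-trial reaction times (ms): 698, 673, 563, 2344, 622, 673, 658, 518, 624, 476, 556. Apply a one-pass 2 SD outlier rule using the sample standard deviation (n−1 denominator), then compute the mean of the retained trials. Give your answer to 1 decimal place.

606.1 ms

n = 11, ΣRT = 8405, M = 764.091
Σ(x−M)² = 2795442.91; s = √(2795442.91/10) = 528.719
Cutoffs: 764.091 ± 2·528.719 → [-293.3, 1821.5]
Outside: 2344 → excluded.
Retained (n=10): Σ = 6061, mean = 6061/10 = 606.100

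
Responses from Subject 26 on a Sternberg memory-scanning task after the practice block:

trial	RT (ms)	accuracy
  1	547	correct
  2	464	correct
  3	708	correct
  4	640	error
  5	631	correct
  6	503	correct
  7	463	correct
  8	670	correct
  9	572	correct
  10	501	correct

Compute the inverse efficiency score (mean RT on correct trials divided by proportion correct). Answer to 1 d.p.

Correct trials (n=9): 547, 464, 708, 631, 503, 463, 670, 572, 501
Mean correct RT = 5059/9 = 562.1111 ms
Proportion correct = 9/10
IES = 562.1111 / (9/10) = 624.568 ms

624.6 ms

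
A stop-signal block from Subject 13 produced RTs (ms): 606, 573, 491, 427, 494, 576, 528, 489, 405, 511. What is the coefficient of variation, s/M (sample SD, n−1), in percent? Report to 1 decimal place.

n = 10, Σ = 5100, M = 510.0000
Σ(x−M)² = 36838.000; s = √(36838.000/9) = 63.9774
CV = 63.9774 / 510.0000 = 0.12545 = 12.545%

12.5%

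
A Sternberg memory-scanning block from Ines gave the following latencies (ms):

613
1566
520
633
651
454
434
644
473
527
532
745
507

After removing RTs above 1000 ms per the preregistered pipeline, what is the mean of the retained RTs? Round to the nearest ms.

Excluded: 1566
Retained (n=12): Σ = 6733
Mean = 6733/12 = 561.0833

561 ms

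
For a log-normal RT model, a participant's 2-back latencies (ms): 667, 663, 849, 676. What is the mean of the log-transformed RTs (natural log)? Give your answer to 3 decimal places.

6.565

ln(RT): 6.5028, 6.4968, 6.7441, 6.5162
Σ ln(RT) = 26.2598
Mean = 26.2598/4 = 6.56495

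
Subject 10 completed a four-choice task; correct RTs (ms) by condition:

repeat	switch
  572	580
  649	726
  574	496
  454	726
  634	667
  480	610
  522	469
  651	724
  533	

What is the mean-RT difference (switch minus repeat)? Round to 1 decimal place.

61.5 ms

M(repeat) = 5069/9 = 563.222
M(switch) = 4998/8 = 624.750
Difference = 624.750 − 563.222 = 61.528 ms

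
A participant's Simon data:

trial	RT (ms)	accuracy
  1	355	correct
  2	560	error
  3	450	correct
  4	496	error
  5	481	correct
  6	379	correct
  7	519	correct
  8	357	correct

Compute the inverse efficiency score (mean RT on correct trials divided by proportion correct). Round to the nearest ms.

565 ms

Correct trials (n=6): 355, 450, 481, 379, 519, 357
Mean correct RT = 2541/6 = 423.5000 ms
Proportion correct = 6/8
IES = 423.5000 / (6/8) = 564.667 ms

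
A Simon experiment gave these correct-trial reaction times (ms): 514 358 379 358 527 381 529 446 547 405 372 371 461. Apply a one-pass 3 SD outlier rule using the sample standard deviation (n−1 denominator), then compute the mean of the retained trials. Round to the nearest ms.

434 ms

n = 13, ΣRT = 5648, M = 434.462
Σ(x−M)² = 63753.23; s = √(63753.23/12) = 72.889
Cutoffs: 434.462 ± 3·72.889 → [215.8, 653.1]
No RTs fall outside the cutoffs; all 13 retained. Mean = 5648/13 = 434.462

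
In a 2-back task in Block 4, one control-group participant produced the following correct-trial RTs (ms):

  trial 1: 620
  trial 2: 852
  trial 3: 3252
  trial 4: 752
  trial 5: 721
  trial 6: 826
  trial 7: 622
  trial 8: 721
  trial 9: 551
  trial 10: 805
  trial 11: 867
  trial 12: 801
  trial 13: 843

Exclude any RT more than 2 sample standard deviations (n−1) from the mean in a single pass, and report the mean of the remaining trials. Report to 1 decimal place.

748.4 ms

n = 13, ΣRT = 12233, M = 941.000
Σ(x−M)² = 5904466.00; s = √(5904466.00/12) = 701.455
Cutoffs: 941.000 ± 2·701.455 → [-461.9, 2343.9]
Outside: 3252 → excluded.
Retained (n=12): Σ = 8981, mean = 8981/12 = 748.417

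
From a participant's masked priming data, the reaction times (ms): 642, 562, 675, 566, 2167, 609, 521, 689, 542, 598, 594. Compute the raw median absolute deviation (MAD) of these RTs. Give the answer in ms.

44 ms

Sorted: 521, 542, 562, 566, 594, 598, 609, 642, 675, 689, 2167 → median = 598
|x − 598|: 44, 36, 77, 32, 1569, 11, 77, 91, 56, 0, 4
Sorted deviations: 0, 4, 11, 32, 36, 44, 56, 77, 77, 91, 1569 → MAD = 44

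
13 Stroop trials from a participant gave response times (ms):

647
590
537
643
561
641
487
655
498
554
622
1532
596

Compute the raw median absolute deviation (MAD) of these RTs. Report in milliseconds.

47 ms

Sorted: 487, 498, 537, 554, 561, 590, 596, 622, 641, 643, 647, 655, 1532 → median = 596
|x − 596|: 51, 6, 59, 47, 35, 45, 109, 59, 98, 42, 26, 936, 0
Sorted deviations: 0, 6, 26, 35, 42, 45, 47, 51, 59, 59, 98, 109, 936 → MAD = 47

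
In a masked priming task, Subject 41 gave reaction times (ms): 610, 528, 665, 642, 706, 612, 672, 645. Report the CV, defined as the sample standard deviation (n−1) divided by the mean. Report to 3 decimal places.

0.084

n = 8, Σ = 5080, M = 635.0000
Σ(x−M)² = 20062.000; s = √(20062.000/7) = 53.5350
CV = 53.5350 / 635.0000 = 0.08431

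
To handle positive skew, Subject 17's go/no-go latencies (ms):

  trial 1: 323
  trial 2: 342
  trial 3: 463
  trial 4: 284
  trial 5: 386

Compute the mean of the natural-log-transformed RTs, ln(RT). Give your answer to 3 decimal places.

ln(RT): 5.7777, 5.8348, 6.1377, 5.6490, 5.9558
Σ ln(RT) = 29.3550
Mean = 29.3550/5 = 5.87100

5.871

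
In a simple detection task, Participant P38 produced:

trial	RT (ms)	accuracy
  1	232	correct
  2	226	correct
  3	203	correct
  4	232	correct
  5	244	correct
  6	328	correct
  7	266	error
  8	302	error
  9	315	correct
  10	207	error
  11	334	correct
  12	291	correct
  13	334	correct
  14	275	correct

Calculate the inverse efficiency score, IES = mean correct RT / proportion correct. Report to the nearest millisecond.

Correct trials (n=11): 232, 226, 203, 232, 244, 328, 315, 334, 291, 334, 275
Mean correct RT = 3014/11 = 274.0000 ms
Proportion correct = 11/14
IES = 274.0000 / (11/14) = 348.727 ms

349 ms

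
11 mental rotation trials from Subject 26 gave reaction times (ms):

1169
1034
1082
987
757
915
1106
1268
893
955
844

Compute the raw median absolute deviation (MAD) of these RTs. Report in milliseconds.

95 ms

Sorted: 757, 844, 893, 915, 955, 987, 1034, 1082, 1106, 1169, 1268 → median = 987
|x − 987|: 182, 47, 95, 0, 230, 72, 119, 281, 94, 32, 143
Sorted deviations: 0, 32, 47, 72, 94, 95, 119, 143, 182, 230, 281 → MAD = 95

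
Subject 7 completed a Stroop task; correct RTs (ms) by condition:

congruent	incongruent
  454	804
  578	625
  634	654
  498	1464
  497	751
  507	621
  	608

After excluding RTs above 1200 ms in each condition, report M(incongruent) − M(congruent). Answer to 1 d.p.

incongruent: exclude 1464
M(congruent) = 3168/6 = 528.000
M(incongruent) = 4063/6 = 677.167
Difference = 677.167 − 528.000 = 149.167 ms

149.2 ms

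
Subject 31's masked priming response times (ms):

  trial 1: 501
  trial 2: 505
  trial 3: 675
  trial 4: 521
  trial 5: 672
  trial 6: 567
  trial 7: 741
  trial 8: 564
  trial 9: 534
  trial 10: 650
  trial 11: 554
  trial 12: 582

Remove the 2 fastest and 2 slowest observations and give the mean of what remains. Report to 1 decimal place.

Sorted: 501, 505, 521, 534, 554, 564, 567, 582, 650, 672, 675, 741
Drop lowest 2 (501, 505) and highest 2 (675, 741)
Remaining (n=8): Σ = 4644, mean = 4644/8 = 580.500

580.5 ms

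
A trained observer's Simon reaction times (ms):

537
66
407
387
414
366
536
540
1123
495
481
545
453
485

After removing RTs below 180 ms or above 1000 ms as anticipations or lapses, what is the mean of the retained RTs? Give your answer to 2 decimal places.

Excluded: 66, 1123
Retained (n=12): Σ = 5646
Mean = 5646/12 = 470.5000

470.50 ms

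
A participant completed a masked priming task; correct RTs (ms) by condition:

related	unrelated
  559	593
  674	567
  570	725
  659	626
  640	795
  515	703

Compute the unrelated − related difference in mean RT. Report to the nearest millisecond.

M(related) = 3617/6 = 602.833
M(unrelated) = 4009/6 = 668.167
Difference = 668.167 − 602.833 = 65.333 ms

65 ms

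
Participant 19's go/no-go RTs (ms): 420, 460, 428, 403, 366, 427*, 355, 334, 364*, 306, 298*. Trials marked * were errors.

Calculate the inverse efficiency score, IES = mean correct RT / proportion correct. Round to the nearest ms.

Correct trials (n=8): 420, 460, 428, 403, 366, 355, 334, 306
Mean correct RT = 3072/8 = 384.0000 ms
Proportion correct = 8/11
IES = 384.0000 / (8/11) = 528.000 ms

528 ms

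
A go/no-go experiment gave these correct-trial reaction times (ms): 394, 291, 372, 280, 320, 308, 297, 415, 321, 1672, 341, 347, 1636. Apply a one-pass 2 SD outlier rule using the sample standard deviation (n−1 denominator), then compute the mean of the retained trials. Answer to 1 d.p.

n = 13, ΣRT = 6994, M = 538.000
Σ(x−M)² = 2963438.00; s = √(2963438.00/12) = 496.944
Cutoffs: 538.000 ± 2·496.944 → [-455.9, 1531.9]
Outside: 1636, 1672 → excluded.
Retained (n=11): Σ = 3686, mean = 3686/11 = 335.091

335.1 ms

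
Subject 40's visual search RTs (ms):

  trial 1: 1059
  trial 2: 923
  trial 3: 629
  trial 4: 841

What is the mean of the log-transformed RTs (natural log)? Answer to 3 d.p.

6.743

ln(RT): 6.9651, 6.8276, 6.4441, 6.7346
Σ ln(RT) = 26.9714
Mean = 26.9714/4 = 6.74286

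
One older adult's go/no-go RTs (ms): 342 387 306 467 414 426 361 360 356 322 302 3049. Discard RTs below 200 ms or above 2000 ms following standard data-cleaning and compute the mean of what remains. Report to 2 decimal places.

Excluded: 3049
Retained (n=11): Σ = 4043
Mean = 4043/11 = 367.5455

367.55 ms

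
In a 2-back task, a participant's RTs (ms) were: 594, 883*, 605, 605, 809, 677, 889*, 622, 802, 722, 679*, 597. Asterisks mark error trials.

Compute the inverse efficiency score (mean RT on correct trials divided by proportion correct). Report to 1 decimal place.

893.8 ms

Correct trials (n=9): 594, 605, 605, 809, 677, 622, 802, 722, 597
Mean correct RT = 6033/9 = 670.3333 ms
Proportion correct = 9/12
IES = 670.3333 / (9/12) = 893.778 ms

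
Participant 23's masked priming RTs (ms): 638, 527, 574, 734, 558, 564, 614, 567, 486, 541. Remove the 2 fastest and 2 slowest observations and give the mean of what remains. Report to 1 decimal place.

Sorted: 486, 527, 541, 558, 564, 567, 574, 614, 638, 734
Drop lowest 2 (486, 527) and highest 2 (638, 734)
Remaining (n=6): Σ = 3418, mean = 3418/6 = 569.667

569.7 ms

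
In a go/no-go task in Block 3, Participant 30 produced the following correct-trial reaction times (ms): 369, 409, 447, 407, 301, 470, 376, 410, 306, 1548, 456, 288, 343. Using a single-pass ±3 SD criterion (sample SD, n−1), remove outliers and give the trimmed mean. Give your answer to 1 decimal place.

n = 13, ΣRT = 6130, M = 471.538
Σ(x−M)² = 1297815.23; s = √(1297815.23/12) = 328.864
Cutoffs: 471.538 ± 3·328.864 → [-515.1, 1458.1]
Outside: 1548 → excluded.
Retained (n=12): Σ = 4582, mean = 4582/12 = 381.833

381.8 ms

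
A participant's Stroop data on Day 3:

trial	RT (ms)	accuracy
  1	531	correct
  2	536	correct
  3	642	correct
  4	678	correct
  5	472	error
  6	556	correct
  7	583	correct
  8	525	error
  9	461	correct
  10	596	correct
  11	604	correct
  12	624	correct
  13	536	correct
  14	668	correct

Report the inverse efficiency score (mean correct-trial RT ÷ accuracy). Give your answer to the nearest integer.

Correct trials (n=12): 531, 536, 642, 678, 556, 583, 461, 596, 604, 624, 536, 668
Mean correct RT = 7015/12 = 584.5833 ms
Proportion correct = 12/14
IES = 584.5833 / (12/14) = 682.014 ms

682 ms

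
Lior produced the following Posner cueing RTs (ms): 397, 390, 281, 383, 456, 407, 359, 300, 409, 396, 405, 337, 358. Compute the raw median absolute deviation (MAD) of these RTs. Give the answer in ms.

19 ms

Sorted: 281, 300, 337, 358, 359, 383, 390, 396, 397, 405, 407, 409, 456 → median = 390
|x − 390|: 7, 0, 109, 7, 66, 17, 31, 90, 19, 6, 15, 53, 32
Sorted deviations: 0, 6, 7, 7, 15, 17, 19, 31, 32, 53, 66, 90, 109 → MAD = 19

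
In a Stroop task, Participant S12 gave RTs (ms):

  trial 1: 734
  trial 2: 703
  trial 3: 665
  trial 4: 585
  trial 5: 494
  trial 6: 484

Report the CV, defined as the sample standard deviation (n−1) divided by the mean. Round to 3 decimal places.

0.175

n = 6, Σ = 3665, M = 610.8333
Σ(x−M)² = 57002.833; s = √(57002.833/5) = 106.7734
CV = 106.7734 / 610.8333 = 0.17480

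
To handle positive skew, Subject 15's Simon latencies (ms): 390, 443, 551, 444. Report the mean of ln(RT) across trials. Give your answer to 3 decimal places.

ln(RT): 5.9661, 6.0936, 6.3117, 6.0958
Σ ln(RT) = 24.4673
Mean = 24.4673/4 = 6.11682

6.117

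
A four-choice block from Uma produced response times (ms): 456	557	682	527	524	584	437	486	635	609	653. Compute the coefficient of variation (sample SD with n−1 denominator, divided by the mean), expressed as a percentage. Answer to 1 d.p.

n = 11, Σ = 6150, M = 559.0909
Σ(x−M)² = 65940.909; s = √(65940.909/10) = 81.2040
CV = 81.2040 / 559.0909 = 0.14524 = 14.524%

14.5%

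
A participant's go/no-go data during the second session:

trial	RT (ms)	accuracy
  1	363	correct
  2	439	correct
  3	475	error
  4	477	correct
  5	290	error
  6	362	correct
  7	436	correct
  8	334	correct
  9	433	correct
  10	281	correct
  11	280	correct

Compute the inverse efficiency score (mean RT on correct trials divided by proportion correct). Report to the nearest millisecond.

462 ms

Correct trials (n=9): 363, 439, 477, 362, 436, 334, 433, 281, 280
Mean correct RT = 3405/9 = 378.3333 ms
Proportion correct = 9/11
IES = 378.3333 / (9/11) = 462.407 ms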